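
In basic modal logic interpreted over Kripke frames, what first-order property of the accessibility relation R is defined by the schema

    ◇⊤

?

Seriality

This schema is equivalent to the D axiom □ψ → ◇ψ.
Its frame correspondent is seriality — ∀x ∃y Rxy.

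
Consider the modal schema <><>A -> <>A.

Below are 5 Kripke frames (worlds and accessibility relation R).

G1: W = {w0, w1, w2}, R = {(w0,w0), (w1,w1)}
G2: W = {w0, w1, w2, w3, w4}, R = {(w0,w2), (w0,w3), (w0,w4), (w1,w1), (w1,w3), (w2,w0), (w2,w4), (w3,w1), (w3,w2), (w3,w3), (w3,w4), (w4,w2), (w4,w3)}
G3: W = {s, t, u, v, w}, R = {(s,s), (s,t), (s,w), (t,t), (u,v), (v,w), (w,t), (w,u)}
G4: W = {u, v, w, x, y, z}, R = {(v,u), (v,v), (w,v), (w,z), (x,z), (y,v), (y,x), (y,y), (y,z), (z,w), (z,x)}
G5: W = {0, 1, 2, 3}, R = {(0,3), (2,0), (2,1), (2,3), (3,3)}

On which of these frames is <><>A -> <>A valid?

G1, G5

Frame correspondent (Sahlqvist): forall x forall y forall z (Rxy & Ryz -> Rxz) — i.e. transitivity.
G1: condition met.
G2: fails — Rw2w4 and Rw4w2 but not Rw2w2.
G3: fails — Ruv and Rvw but not Ruw.
G4: fails — Rzx and Rxz but not Rzz.
G5: condition met.
Valid on: G1, G5.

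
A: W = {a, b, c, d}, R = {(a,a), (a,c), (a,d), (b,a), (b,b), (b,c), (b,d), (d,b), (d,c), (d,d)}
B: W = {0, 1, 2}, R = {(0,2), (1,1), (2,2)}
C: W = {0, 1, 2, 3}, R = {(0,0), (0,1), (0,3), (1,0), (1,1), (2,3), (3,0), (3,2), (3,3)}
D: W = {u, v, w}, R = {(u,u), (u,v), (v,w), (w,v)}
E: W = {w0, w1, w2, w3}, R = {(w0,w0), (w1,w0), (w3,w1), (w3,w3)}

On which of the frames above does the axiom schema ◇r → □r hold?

This is the axiom for partial functionality; its first-order frame correspondent is ∀x ∀y ∀z (Rxy ∧ Rxz → y = z).
A: fails — a sees both a and c.
B: holds.
C: fails — 0 sees both 0 and 1.
D: fails — u sees both u and v.
E: fails — w3 sees both w1 and w3.

B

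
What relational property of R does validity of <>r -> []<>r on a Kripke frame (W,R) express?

the Euclidean property

This schema is the 5 axiom.
It corresponds to the Euclidean property: forall x forall y forall z (Rxy & Rxz -> Ryz).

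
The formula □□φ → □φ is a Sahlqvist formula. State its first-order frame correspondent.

density

This schema is the C4 axiom.
Its frame correspondent is density — ∀x ∀y (Rxy → ∃z (Rxz ∧ Rzy)).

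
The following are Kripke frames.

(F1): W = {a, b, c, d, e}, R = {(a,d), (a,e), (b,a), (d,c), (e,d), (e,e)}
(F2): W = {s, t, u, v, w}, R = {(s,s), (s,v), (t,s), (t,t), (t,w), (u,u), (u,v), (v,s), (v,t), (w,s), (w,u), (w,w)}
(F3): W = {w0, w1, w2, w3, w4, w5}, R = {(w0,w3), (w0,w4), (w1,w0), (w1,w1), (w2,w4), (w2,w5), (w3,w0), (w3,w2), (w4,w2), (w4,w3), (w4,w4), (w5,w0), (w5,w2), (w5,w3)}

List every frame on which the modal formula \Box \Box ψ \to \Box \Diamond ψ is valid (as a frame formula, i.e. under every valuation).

The schema corresponds to a generalized confluence (Geach) condition: \forall x \forall z (xRz \to \exists w (x R^2 w \wedge zRw)).
(F1): fails — dRc but no w with dR²w and cRw.
(F2): holds.
(F3): holds.

(F2), (F3)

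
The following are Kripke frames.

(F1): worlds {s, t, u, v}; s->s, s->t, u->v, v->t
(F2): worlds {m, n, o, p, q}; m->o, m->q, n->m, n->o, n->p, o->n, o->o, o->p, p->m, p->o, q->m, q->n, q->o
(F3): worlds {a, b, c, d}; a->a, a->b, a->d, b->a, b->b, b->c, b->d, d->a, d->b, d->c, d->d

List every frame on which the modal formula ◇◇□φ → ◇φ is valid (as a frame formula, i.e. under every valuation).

Frame correspondent (Sahlqvist): ∀x ∀y (xR²y → ∃w (yRw ∧ xRw)) — i.e. a generalized confluence (Geach) condition.
(F1): fails — sR²t but no w with tRw and sRw.
(F2): condition met.
(F3): fails — aR²c but no w with cRw and aRw.
Valid on: (F2).

(F2)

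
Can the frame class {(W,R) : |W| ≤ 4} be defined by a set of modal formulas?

Not definable by any modal formula

If a class were modally definable it would be closed under disjoint unions (Goldblatt–Thomason).
Any modal formula valid on each of 5 disjoint one-world frames is valid on their disjoint union (validity is preserved under disjoint unions). Each one-world frame has |W|=1≤4, but the union has |W|=5.
So no modal formula (or set of formulas) defines exactly the |W|≤4 frames.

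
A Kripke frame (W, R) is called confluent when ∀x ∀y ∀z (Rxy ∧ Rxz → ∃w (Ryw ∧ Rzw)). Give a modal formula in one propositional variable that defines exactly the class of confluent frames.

◇□q → □◇q

A defining formula is ◇□q → □◇q (the .2 axiom).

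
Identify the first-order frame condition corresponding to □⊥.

Emptiness of R

This is the Ver axiom.
Its frame correspondent is emptiness of R — ∀x ∀y ¬Rxy.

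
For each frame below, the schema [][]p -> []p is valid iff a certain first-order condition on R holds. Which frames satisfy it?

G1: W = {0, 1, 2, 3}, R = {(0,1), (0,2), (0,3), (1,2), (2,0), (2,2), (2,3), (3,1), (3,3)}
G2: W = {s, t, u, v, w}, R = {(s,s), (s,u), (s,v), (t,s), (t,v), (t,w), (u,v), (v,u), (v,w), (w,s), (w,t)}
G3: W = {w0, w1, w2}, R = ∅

Frame correspondent (Sahlqvist): forall x forall y (Rxy -> exists z (Rxz & Rzy)) — i.e. density.
G1: condition met.
G2: fails — Ruv but no z with Ruz and Rzv.
G3: condition met.

G1, G3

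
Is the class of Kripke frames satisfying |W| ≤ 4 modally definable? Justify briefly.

No

Modal frame validity is preserved under disjoint unions.
Any modal formula valid on each of 5 disjoint one-world frames is valid on their disjoint union (validity is preserved under disjoint unions). Each one-world frame has |W|=1≤4, but the union has |W|=5.
So no modal formula (or set of formulas) defines exactly the |W|≤4 frames.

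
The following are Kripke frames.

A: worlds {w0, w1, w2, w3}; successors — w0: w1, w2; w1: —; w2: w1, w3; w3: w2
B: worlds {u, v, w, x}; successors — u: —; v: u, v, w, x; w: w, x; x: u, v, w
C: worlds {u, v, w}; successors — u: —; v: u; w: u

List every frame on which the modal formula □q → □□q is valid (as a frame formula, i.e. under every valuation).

This is the axiom for transitivity; its first-order frame correspondent is ∀x ∀y ∀z (Rxy ∧ Ryz → Rxz).
A: fails — Rw3w2 and Rw2w1 but not Rw3w1.
B: fails — Rxw and Rwx but not Rxx.
C: holds.

C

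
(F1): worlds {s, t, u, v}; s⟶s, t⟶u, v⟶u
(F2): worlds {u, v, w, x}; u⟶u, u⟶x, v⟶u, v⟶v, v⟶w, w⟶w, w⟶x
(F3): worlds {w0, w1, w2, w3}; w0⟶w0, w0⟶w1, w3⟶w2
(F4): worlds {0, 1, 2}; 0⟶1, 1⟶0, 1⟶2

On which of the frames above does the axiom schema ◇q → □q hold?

Frame correspondent (Sahlqvist): ∀x ∀y ∀z (Rxy ∧ Rxz → y = z) — i.e. partial functionality.
(F1): holds.
(F2): fails — u sees both u and x.
(F3): fails — w0 sees both w0 and w1.
(F4): fails — 1 sees both 0 and 2.
Valid on: (F1).

(F1)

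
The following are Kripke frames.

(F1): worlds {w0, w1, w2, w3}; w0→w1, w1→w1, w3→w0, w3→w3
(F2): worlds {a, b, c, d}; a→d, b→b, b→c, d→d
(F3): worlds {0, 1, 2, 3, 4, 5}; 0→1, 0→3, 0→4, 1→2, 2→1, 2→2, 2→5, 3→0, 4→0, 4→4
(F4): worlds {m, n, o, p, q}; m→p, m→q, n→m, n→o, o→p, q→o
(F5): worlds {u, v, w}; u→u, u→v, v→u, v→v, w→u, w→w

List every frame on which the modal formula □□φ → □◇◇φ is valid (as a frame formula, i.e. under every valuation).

This is the axiom for a generalized confluence (Geach) condition; its first-order frame correspondent is ∀x ∀z (xRz → ∃w (xR²w ∧ zR²w)).
(F1): holds.
(F2): fails — bRc but no w with bR²w and cR²w.
(F3): fails — 2R5 but no w with 2R²w and 5R²w.
(F4): fails — mRp but no w with mR²w and pR²w.
(F5): holds.

(F1), (F5)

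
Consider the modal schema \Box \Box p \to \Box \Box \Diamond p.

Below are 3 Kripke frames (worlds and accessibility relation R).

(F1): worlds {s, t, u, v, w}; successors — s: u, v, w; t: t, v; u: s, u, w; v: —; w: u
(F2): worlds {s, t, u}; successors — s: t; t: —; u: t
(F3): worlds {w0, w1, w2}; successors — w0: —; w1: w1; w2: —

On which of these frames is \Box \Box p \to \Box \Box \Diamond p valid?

This is the axiom for a generalized confluence (Geach) condition; its first-order frame correspondent is \forall x \forall z (x R^2 z \to \exists w (x R^2 w \wedge zRw)).
(F1): fails — tR²v but no w* with tR²w* and vRw*.
(F2): satisfies the condition.
(F3): satisfies the condition.

(F2), (F3)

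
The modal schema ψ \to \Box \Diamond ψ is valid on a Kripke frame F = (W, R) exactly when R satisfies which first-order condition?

Suppose ψ→□◇ψ is valid. Take Rxy and set V(ψ)={x}. Then ψ at x, so □◇ψ at x, so ◇ψ at y, so some z with Ryz has ψ; z=x, i.e. Ryx.
The converse is a direct semantic check.
So the correspondent is symmetry.

Symmetry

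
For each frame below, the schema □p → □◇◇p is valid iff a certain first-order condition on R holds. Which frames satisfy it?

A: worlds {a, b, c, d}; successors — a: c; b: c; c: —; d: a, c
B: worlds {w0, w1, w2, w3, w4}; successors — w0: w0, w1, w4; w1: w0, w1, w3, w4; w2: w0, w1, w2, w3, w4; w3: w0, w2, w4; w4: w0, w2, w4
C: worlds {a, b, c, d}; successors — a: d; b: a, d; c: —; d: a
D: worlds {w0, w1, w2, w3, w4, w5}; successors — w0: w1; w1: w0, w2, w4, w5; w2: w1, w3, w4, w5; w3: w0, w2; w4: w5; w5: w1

B, C

This is the axiom for a generalized confluence (Geach) condition; its first-order frame correspondent is ∀x ∀z (xRz → ∃w (xRw ∧ zR²w)).
A: fails — aRc but no w with aRw and cR²w.
B: condition met.
C: condition met.
D: fails — w1Rw4 but no w with w1Rw and w4R²w.
Valid on: B, C.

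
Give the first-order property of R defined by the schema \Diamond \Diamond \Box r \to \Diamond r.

This is a Sahlqvist (Geach-type) schema ◇^2□^1r → □^0◇^1r.
Minimal-valuation argument: fix x; take any y with xR^2y and any z with xR^0z. Set V(r) to the set of worlds R-reachable from y in exactly 1 step. Then □^1r holds at y, so the antecedent holds at x; validity forces ◇^1r at z, giving a w with zR^1w and yR^1w.
First-order correspondent: \forall x \forall y (x R^2 y \to \exists w (yRw \wedge xRw)).

\forall x \forall y (x R^2 y \to \exists w (yRw \wedge xRw))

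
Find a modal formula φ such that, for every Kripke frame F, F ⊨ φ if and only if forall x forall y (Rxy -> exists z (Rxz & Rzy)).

□□r → □r

This is density; the standard corresponding axiom is C4: □□r → □r.
Suppose □□r→□r is valid. Take Rxy and set V(r)={w : xR²w}. Then □□r at x, so □r at x, so r at y, i.e. ∃z(Rxz∧Rzy).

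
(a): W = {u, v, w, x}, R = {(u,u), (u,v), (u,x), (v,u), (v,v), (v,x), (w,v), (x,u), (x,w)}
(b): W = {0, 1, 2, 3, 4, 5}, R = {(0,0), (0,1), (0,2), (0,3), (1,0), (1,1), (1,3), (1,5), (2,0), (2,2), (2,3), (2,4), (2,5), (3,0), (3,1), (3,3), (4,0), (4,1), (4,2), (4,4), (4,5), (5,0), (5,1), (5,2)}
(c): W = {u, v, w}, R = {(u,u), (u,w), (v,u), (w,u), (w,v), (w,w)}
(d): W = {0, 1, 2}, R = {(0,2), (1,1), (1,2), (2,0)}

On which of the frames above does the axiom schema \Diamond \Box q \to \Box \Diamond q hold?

This is the axiom for convergence; its first-order frame correspondent is \forall x \forall y \forall z (Rxy \wedge Rxz \to \exists w (Ryw \wedge Rzw)).
(a): condition met.
(b): condition met.
(c): condition met.
(d): fails — R12 and R11 but 2 and 1 have no common successor.

(a), (b), (c)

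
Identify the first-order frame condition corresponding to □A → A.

Reflexivity

Suppose □A→A is valid. At any x set V(A)={w : Rxw}. Then □A holds at x, so A holds at x, i.e. Rxx.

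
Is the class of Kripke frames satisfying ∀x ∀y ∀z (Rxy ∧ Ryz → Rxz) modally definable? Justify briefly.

Yes: it is transitivity, defined by the 4 schema □q → □□q.

Definable; □q → □□q defines it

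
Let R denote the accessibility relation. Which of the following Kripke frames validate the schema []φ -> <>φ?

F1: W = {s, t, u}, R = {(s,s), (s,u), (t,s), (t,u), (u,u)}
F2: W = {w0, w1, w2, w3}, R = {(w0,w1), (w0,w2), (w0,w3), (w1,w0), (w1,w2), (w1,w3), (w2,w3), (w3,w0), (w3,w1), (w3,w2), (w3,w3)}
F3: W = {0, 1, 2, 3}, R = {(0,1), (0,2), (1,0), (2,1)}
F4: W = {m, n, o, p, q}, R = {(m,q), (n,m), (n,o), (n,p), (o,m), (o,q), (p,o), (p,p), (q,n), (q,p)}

F1, F2, F4

The schema corresponds to seriality: forall x exists y Rxy.
F1: condition met.
F2: condition met.
F3: fails — world 3 has no successor.
F4: condition met.
Valid on: F1, F2, F4.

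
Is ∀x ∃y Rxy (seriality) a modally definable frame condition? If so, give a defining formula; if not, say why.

Yes — defined by □p → ◇p

This is a Sahlqvist condition; the D axiom □p → ◇p defines it.
Suppose □p→◇p is valid. At any x set V(p)=W. Then □p at x, so ◇p at x, so x has a successor.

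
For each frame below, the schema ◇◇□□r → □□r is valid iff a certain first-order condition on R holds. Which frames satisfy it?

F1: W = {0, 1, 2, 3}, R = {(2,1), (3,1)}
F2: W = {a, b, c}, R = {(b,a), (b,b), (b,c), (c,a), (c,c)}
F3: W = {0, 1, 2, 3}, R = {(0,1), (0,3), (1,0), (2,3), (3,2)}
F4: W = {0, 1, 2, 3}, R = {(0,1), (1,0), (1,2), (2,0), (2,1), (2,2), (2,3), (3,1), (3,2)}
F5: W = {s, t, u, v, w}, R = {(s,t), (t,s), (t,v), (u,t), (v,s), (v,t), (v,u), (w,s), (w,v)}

F1

Frame correspondent (Sahlqvist): ∀x ∀y ∀z ((xR²y ∧ xR²z) → ∃w (yR²w ∧ z = w)) — i.e. a generalized confluence (Geach) condition.
F1: satisfies the condition.
F2: fails — bR²a, bR²a but no w with aR²w and a=w.
F3: fails — 0R²2, 0R²0 but no w with 2R²w and 0=w.
F4: fails — 1R²0, 1R²1 but no w with 0R²w and 1=w.
F5: fails — tR²s, tR²t but no w* with sR²w* and t=w*.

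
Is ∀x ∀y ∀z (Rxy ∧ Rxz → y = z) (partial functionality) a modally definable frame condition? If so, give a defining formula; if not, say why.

This is a Sahlqvist condition; the CD axiom ◇q → □q defines it.
Suppose ◇q→□q is valid. Take Rxy, Rxz and set V(q)={y}. Then ◇q at x, so □q at x, so q at z, i.e. z=y.

Yes — defined by ◇q → □q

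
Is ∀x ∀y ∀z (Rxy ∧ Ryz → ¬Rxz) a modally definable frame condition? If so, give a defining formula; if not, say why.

Not modally definable

Modal frame validity is preserved under surjective bounded morphisms.
The 3-cycle (worlds 0,1,2 with 0→1→2→0) is intransitive. Mapping every world to a single reflexive point • is a surjective bounded morphism; the reflexive point is not intransitive (R••∧R•• but R••).
Hence intransitivity is not modally definable.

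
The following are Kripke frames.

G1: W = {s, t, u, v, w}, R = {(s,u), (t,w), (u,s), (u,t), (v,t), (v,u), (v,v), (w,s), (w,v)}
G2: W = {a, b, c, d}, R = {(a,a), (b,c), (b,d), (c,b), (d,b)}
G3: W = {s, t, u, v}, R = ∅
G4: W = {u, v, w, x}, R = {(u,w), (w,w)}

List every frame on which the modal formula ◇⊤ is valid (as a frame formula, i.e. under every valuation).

G1, G2

Frame correspondent (Sahlqvist): ∀x ∃y Rxy — i.e. seriality.
G1: satisfies the condition.
G2: satisfies the condition.
G3: fails — world s has no successor.
G4: fails — world v has no successor.
Valid on: G1, G2.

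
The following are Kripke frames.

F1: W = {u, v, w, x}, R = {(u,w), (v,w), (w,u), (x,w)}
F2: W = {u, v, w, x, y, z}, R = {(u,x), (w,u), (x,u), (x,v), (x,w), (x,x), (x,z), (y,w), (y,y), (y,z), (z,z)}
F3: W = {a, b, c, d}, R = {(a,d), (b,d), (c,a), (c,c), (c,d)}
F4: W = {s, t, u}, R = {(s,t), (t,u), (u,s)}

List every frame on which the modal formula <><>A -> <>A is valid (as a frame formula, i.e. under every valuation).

Frame correspondent (Sahlqvist): forall x forall y forall z (Rxy & Ryz -> Rxz) — i.e. transitivity.
F1: fails — Rxw and Rwu but not Rxu.
F2: fails — Rwu and Rux but not Rwx.
F3: holds.
F4: fails — Rus and Rst but not Rut.
Valid on: F3.

F3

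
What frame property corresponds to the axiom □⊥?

emptiness of R

□⊥ is valid iff no world has any successor (otherwise □⊥ fails at any world with one).
Conversely, any frame satisfying ∀x ∀y ¬Rxy validates the schema.
Frame condition: ∀x ∀y ¬Rxy.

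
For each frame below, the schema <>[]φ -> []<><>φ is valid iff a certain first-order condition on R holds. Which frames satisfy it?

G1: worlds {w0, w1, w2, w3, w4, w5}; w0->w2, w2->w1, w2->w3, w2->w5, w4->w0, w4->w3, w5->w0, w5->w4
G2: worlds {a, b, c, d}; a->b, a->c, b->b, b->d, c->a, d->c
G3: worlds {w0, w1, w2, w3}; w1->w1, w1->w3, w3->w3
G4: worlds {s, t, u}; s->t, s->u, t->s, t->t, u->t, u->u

This is the axiom for a generalized confluence (Geach) condition; its first-order frame correspondent is forall x forall y forall z ((xRy & xRz) -> exists w (yRw & z R^2 w)).
G1: fails — w0Rw2, w0Rw2 but no w with w2Rw and w2R²w.
G2: fails — aRc, aRb but no w with cRw and bR²w.
G3: holds.
G4: holds.

G3, G4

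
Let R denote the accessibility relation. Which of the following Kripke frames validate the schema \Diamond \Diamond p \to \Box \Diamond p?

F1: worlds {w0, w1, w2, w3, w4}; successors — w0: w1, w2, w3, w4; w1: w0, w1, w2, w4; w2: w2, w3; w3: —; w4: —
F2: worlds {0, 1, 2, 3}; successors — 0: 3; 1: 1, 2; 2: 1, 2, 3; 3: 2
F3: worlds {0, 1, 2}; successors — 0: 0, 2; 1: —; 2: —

none

The schema corresponds to a generalized confluence (Geach) condition: \forall x \forall y \forall z ((x R^2 y \wedge xRz) \to \exists w (y = w \wedge zRw)).
F1: fails — w0R²w0, w0Rw2 but no w with w0=w and w2Rw.
F2: fails — 1R²3, 1R1 but no w with 3=w and 1Rw.
F3: fails — 0R²0, 0R2 but no w with 0=w and 2Rw.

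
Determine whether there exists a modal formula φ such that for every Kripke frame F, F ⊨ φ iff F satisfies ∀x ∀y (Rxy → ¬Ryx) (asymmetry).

Not definable by any modal formula

Any modally definable frame class is closed under surjective bounded morphisms.
The 4-cycle (worlds a,b,c,d with a→b→c→d→a) is asymmetric. Mapping every world to a single reflexive point • is a surjective bounded morphism, and the reflexive point is not asymmetric (R•• but asymmetry requires ¬R••).
Hence asymmetry is not modally definable.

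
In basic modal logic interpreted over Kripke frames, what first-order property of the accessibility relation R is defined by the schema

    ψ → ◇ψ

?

This schema is equivalent to the T axiom □ψ → ψ.
Its frame correspondent is reflexivity — ∀x Rxx.

reflexivity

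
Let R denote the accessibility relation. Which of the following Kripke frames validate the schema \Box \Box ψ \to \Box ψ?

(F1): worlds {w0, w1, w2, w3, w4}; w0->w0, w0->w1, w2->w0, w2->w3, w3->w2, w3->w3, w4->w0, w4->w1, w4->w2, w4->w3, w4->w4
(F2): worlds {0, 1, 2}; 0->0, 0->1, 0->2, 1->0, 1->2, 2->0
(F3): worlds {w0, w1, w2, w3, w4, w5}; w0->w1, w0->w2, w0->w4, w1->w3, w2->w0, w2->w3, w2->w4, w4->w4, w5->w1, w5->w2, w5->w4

(F1), (F2)

The schema corresponds to density: \forall x \forall y (Rxy \to \exists z (Rxz \wedge Rzy)).
(F1): holds.
(F2): holds.
(F3): fails — Rw5w2 but no z with Rw5z and Rzw2.
Valid on: (F1), (F2).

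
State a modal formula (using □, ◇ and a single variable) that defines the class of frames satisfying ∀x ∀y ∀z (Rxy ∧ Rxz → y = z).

The condition is partial functionality. The CD schema ◇ψ → □ψ defines it.
Suppose ◇ψ→□ψ is valid. Take Rxy, Rxz and set V(ψ)={y}. Then ◇ψ at x, so □ψ at x, so ψ at z, i.e. z=y.

◇ψ → □ψ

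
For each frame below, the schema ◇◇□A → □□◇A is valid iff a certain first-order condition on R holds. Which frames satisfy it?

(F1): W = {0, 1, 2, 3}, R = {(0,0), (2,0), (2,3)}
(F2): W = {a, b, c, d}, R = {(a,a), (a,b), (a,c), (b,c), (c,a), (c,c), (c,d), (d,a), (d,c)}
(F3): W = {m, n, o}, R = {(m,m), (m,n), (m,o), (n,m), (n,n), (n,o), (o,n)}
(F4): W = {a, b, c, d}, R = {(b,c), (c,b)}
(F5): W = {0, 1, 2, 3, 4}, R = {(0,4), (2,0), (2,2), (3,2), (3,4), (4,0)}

This is the axiom for a generalized confluence (Geach) condition; its first-order frame correspondent is ∀x ∀y ∀z ((xR²y ∧ xR²z) → ∃w (yRw ∧ zRw)).
(F1): holds.
(F2): holds.
(F3): holds.
(F4): holds.
(F5): fails — 2R²0, 2R²2 but no w with 0Rw and 2Rw.

(F1), (F2), (F3), (F4)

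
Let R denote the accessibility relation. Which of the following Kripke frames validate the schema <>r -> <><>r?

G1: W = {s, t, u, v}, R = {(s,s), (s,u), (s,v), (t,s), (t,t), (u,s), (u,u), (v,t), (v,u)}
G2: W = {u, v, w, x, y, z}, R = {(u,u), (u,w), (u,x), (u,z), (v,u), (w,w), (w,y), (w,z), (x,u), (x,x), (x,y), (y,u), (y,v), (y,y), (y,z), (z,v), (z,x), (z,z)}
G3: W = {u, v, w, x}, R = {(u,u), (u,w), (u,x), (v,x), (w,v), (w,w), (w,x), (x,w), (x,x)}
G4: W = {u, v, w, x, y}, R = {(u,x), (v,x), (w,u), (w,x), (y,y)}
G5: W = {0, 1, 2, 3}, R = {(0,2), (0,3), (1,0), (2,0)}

The schema corresponds to a generalized confluence (Geach) condition: forall x forall y (xRy -> exists w (y = w & x R^2 w)).
G1: holds.
G2: holds.
G3: holds.
G4: fails — uRx but no t with x=t and uR²t.
G5: fails — 0R2 but no w with 2=w and 0R²w.
Valid on: G1, G2, G3.

G1, G2, G3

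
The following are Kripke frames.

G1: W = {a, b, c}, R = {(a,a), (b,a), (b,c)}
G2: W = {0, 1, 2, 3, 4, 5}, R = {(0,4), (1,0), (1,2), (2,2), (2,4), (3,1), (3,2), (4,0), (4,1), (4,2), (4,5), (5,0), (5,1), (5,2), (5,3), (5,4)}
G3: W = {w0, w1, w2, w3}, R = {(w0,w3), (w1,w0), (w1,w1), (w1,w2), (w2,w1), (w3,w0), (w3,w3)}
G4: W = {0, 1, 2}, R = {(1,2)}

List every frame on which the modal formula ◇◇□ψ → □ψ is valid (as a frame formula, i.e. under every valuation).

G4

The schema corresponds to a generalized confluence (Geach) condition: ∀x ∀y ∀z ((xR²y ∧ xRz) → ∃w (yRw ∧ z = w)).
G1: fails — bR²a, bRc but no w with aRw and c=w.
G2: fails — 0R²1, 0R4 but no w with 1Rw and 4=w.
G3: fails — w1R²w0, w1Rw0 but no w with w0Rw and w0=w.
G4: satisfies the condition.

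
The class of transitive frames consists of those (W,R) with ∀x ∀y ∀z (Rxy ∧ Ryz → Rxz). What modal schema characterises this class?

This is transitivity; the standard corresponding axiom is 4: □q → □□q.
Suppose □q→□□q is valid. Take Rxy, Ryz and set V(q)={w : Rxw}. Then □q at x, so □□q at x, so □q at y, so q at z, i.e. Rxz.

□q → □□q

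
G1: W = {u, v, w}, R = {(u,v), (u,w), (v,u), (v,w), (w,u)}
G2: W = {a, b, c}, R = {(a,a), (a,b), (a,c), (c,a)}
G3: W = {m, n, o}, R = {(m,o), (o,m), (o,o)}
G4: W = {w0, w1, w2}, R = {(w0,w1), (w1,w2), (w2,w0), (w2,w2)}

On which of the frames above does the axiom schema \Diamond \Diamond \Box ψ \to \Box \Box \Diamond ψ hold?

The schema corresponds to a generalized confluence (Geach) condition: \forall x \forall y \forall z ((x R^2 y \wedge x R^2 z) \to \exists w (yRw \wedge zRw)).
G1: fails — uR²u, uR²w but no t with uRt and wRt.
G2: fails — aR²a, aR²b but no w with aRw and bRw.
G3: ✓.
G4: fails — w1R²w0, w1R²w2 but no w with w0Rw and w2Rw.

G3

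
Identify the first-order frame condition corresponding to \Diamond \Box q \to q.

Replacing q by ¬q and contraposing gives the equivalent schema q → □◇q.
Suppose q→□◇q is valid. Take Rxy and set V(q)={x}. Then q at x, so □◇q at x, so ◇q at y, so some z with Ryz has q; z=x, i.e. Ryx.

Symmetry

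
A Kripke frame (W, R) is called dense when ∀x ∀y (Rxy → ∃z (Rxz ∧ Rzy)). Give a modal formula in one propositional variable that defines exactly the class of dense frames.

□□q → □q

This is density; the standard corresponding axiom is C4: □□q → □q.
Suppose □□q→□q is valid. Take Rxy and set V(q)={w : xR²w}. Then □□q at x, so □q at x, so q at y, i.e. ∃z(Rxz∧Rzy).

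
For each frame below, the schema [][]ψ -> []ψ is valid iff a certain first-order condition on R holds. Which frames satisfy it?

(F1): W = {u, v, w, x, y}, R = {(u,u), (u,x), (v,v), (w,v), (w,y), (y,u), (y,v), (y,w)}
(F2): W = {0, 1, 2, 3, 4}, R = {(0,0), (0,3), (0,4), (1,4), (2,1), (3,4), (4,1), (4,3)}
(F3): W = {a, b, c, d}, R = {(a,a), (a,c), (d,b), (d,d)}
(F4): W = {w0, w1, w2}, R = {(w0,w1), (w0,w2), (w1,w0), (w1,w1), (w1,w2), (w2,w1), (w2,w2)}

This is the axiom for density; its first-order frame correspondent is forall x forall y (Rxy -> exists z (Rxz & Rzy)).
(F1): fails — Ryw but no z with Ryz and Rzw.
(F2): fails — R34 but no z with R3z and Rz4.
(F3): holds.
(F4): holds.

(F3), (F4)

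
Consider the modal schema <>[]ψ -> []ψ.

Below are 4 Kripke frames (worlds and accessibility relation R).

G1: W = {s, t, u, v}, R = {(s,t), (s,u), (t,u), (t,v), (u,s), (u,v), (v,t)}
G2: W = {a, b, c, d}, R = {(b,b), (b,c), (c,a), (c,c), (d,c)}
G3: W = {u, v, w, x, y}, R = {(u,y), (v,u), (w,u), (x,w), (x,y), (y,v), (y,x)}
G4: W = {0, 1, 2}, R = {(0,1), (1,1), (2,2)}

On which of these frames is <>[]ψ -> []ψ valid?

Frame correspondent (Sahlqvist): forall x forall y forall z (Rxy & Rxz -> Ryz) — i.e. the Euclidean property.
G1: fails — Rsu and Rsu but not Ruu.
G2: fails — Rbc and Rbb but not Rcb.
G3: fails — Ruy and Ruy but not Ryy.
G4: condition met.

G4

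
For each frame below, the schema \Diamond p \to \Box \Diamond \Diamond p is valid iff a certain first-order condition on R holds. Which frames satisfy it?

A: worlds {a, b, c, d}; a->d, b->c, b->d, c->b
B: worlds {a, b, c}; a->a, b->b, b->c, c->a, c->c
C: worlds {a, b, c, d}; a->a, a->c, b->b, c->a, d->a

This is the axiom for a generalized confluence (Geach) condition; its first-order frame correspondent is \forall x \forall y \forall z ((xRy \wedge xRz) \to \exists w (y = w \wedge z R^2 w)).
A: fails — aRd, aRd but no w with d=w and dR²w.
B: fails — bRb, bRc but no w with b=w and cR²w.
C: satisfies the condition.

C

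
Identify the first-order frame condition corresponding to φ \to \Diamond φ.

This schema is equivalent to the T axiom □φ → φ.
Its frame correspondent is reflexivity — \forall x Rxx.

reflexivity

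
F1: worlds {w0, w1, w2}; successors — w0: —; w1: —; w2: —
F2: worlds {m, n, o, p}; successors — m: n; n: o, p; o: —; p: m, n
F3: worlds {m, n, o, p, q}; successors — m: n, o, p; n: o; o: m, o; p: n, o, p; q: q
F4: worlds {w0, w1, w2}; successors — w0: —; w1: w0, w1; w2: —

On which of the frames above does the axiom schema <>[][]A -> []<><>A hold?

F1, F3

This is the axiom for a generalized confluence (Geach) condition; its first-order frame correspondent is forall x forall y forall z ((xRy & xRz) -> exists w (y R^2 w & z R^2 w)).
F1: satisfies the condition.
F2: fails — nRo, nRo but no w with oR²w and oR²w.
F3: satisfies the condition.
F4: fails — w1Rw0, w1Rw0 but no w with w0R²w and w0R²w.
Valid on: F1, F3.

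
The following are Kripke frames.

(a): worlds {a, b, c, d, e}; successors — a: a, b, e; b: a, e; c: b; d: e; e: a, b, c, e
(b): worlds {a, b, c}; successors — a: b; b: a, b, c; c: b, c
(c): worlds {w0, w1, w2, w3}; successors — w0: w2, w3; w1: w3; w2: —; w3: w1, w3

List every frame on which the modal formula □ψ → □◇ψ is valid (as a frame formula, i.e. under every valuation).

This is the axiom for a generalized confluence (Geach) condition; its first-order frame correspondent is ∀x ∀z (xRz → ∃w (xRw ∧ zRw)).
(a): fails — cRb but no w with cRw and bRw.
(b): ✓.
(c): fails — w0Rw2 but no w with w0Rw and w2Rw.

(b)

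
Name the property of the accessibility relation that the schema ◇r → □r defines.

Suppose ◇r→□r is valid. Take Rxy, Rxz and set V(r)={y}. Then ◇r at x, so □r at x, so r at z, i.e. z=y.

Partial functionality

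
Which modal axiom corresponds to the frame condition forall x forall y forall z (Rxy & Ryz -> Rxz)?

A defining formula is □s → □□s (the 4 axiom).
Suppose □s→□□s is valid. Take Rxy, Ryz and set V(s)={w : Rxw}. Then □s at x, so □□s at x, so □s at y, so s at z, i.e. Rxz.

□s → □□s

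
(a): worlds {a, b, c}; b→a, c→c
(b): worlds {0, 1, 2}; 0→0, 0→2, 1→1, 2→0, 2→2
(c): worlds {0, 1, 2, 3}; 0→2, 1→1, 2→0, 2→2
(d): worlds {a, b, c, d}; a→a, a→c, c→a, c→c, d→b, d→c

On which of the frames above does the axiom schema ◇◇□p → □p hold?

(a), (b)

This is the axiom for a generalized confluence (Geach) condition; its first-order frame correspondent is ∀x ∀y ∀z ((xR²y ∧ xRz) → ∃w (yRw ∧ z = w)).
(a): holds.
(b): holds.
(c): fails — 2R²0, 2R0 but no w with 0Rw and 0=w.
(d): fails — dR²a, dRb but no w with aRw and b=w.
Valid on: (a), (b).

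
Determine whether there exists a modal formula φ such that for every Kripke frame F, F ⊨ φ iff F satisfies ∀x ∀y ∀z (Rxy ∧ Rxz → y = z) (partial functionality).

Yes — defined by ◇r → □r

Yes: it is partial functionality, defined by the CD schema ◇r → □r.
Suppose ◇r→□r is valid. Take Rxy, Rxz and set V(r)={y}. Then ◇r at x, so □r at x, so r at z, i.e. z=y.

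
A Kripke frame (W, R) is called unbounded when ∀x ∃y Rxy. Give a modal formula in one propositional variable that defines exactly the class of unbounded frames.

This is seriality; the standard corresponding axiom is D: □r → ◇r.
Suppose □r→◇r is valid. At any x set V(r)=W. Then □r at x, so ◇r at x, so x has a successor.

□r → ◇r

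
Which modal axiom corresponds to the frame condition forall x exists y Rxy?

The condition is seriality. The D schema □ψ → ◇ψ defines it.
Suppose □ψ→◇ψ is valid. At any x set V(ψ)=W. Then □ψ at x, so ◇ψ at x, so x has a successor.

□ψ → ◇ψ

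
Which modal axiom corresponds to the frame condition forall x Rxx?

□r → r

This is reflexivity; the standard corresponding axiom is T: □r → r.
Suppose □r→r is valid. At any x set V(r)={w : Rxw}. Then □r holds at x, so r holds at x, i.e. Rxx.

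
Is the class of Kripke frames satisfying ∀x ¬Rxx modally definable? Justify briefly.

No

Modal frame validity is preserved under surjective bounded morphisms.
The 4-cycle (worlds s,t,u,v with s→t→u→v→s) is irreflexive, and the map sending every world to a single reflexive point • is a surjective bounded morphism (forth: every edge maps to (•,•); back: every world has a successor). So any modal formula valid on the 4-cycle is also valid on the reflexive point, which is not irreflexive.
Hence irreflexivity is not modally definable.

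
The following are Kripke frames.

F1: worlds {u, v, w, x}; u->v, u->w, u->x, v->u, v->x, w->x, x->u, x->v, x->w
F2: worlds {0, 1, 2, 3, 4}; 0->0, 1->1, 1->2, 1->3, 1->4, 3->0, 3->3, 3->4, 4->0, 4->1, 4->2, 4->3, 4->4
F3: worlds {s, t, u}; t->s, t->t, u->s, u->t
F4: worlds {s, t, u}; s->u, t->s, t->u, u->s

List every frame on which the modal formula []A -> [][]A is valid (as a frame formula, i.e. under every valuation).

The schema corresponds to transitivity: forall x forall y forall z (Rxy & Ryz -> Rxz).
F1: fails — Ruv and Rvu but not Ruu.
F2: fails — R34 and R42 but not R32.
F3: condition met.
F4: fails — Rsu and Rus but not Rss.
Valid on: F3.

F3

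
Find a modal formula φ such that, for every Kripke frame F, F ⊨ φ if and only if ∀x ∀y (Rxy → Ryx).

A defining formula is ψ → □◇ψ (the B axiom).
Suppose ψ→□◇ψ is valid. Take Rxy and set V(ψ)={x}. Then ψ at x, so □◇ψ at x, so ◇ψ at y, so some z with Ryz has ψ; z=x, i.e. Ryx.

ψ → □◇ψ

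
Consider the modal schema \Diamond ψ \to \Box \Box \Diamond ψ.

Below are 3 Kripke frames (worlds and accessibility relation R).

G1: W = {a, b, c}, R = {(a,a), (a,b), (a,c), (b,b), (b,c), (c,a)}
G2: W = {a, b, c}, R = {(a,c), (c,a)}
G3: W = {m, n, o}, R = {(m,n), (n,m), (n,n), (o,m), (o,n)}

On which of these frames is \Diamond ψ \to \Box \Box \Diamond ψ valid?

Frame correspondent (Sahlqvist): \forall x \forall y \forall z ((xRy \wedge x R^2 z) \to \exists w (y = w \wedge zRw)) — i.e. a generalized confluence (Geach) condition.
G1: fails — aRa, aR²b but no w with a=w and bRw.
G2: holds.
G3: fails — nRm, nR²m but no w with m=w and mRw.

G2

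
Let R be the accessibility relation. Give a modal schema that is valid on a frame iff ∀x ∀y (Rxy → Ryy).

The condition is shift-reflexivity. The T□ schema □(□r → r) defines it.
Suppose □(□r→r) is valid. Take Rxy and set V(r)={w : Ryw}. Then at y, □r holds; since □(□r→r) at x, □r→r at y, so r at y, i.e. Ryy.

□(□r → r)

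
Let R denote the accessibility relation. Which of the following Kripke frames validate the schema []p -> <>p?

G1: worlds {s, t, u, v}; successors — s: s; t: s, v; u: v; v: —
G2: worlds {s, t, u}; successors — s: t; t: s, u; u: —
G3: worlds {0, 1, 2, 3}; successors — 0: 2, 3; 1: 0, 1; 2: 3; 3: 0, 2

G3

Frame correspondent (Sahlqvist): forall x exists y Rxy — i.e. seriality.
G1: fails — world v has no successor.
G2: fails — world u has no successor.
G3: satisfies the condition.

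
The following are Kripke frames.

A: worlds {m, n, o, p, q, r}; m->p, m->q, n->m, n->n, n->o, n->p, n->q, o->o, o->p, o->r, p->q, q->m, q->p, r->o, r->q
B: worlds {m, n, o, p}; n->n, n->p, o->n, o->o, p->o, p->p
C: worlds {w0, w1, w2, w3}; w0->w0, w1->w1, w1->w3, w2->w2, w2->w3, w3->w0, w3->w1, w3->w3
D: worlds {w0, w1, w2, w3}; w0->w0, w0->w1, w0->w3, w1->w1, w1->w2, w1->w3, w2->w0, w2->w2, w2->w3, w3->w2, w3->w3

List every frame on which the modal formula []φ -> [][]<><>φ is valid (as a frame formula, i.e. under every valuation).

This is the axiom for a generalized confluence (Geach) condition; its first-order frame correspondent is forall x forall z (x R^2 z -> exists w (xRw & z R^2 w)).
A: fails — pR²p but no w with pRw and pR²w.
B: ✓.
C: fails — w1R²w0 but no w with w1Rw and w0R²w.
D: ✓.
Valid on: B, D.

B, D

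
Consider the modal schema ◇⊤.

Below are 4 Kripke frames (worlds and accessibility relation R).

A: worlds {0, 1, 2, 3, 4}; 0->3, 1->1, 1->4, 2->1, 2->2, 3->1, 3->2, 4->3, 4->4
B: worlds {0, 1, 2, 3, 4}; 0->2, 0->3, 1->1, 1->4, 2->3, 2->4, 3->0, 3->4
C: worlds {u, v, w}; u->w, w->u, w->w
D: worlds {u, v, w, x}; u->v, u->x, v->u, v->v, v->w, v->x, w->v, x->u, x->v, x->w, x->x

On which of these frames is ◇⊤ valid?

Frame correspondent (Sahlqvist): ∀x ∃y Rxy — i.e. seriality.
A: ✓.
B: fails — world 4 has no successor.
C: fails — world v has no successor.
D: ✓.
Valid on: A, D.

A, D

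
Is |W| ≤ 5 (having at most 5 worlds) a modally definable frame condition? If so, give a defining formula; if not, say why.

Any modally definable frame class is closed under disjoint unions.
Any modal formula valid on each of 6 disjoint one-world frames is valid on their disjoint union (validity is preserved under disjoint unions). Each one-world frame has |W|=1≤5, but the union has |W|=6.
So the class is not modally definable.

Not definable by any modal formula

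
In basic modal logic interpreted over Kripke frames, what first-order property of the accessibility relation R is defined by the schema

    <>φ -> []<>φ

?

Suppose ◇φ→□◇φ is valid. Take Rxy, Rxz and set V(φ)={y}. Then ◇φ at x, so □◇φ at x, so ◇φ at z, so some w with Rzw has φ; w=y, i.e. Rzy. By symmetry of the argument, Ryz.

The Euclidean property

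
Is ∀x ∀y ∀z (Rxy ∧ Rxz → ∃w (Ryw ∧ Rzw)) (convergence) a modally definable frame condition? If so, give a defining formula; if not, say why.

Yes — defined by ◇□r → □◇r

Yes: it is convergence, defined by the .2 schema ◇□r → □◇r.
Suppose ◇□r→□◇r is valid. Take Rxy, Rxz and set V(r)={w : Ryw}. Then □r at y so ◇□r at x, so □◇r at x, so ◇r at z, giving w with Rzw and Ryw.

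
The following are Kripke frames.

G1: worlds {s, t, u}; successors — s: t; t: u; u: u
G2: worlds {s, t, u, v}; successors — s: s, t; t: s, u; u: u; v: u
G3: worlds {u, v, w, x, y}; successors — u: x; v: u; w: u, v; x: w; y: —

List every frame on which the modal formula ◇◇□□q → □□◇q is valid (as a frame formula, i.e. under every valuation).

G1

The schema corresponds to a generalized confluence (Geach) condition: ∀x ∀y ∀z ((xR²y ∧ xR²z) → ∃w (yR²w ∧ zRw)).
G1: holds.
G2: fails — sR²u, sR²s but no w with uR²w and sRw.
G3: fails — vR²x, vR²x but no t with xR²t and xRt.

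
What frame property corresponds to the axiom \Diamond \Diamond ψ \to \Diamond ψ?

Transitivity

This is frame-equivalent to □ψ → □□ψ (substitute ¬ψ for ψ and contrapose).
Suppose □ψ→□□ψ is valid. Take Rxy, Ryz and set V(ψ)={w : Rxw}. Then □ψ at x, so □□ψ at x, so □ψ at y, so ψ at z, i.e. Rxz.
Conversely, any frame satisfying \forall x \forall y \forall z (Rxy \wedge Ryz \to Rxz) validates the schema.
So the correspondent is transitivity.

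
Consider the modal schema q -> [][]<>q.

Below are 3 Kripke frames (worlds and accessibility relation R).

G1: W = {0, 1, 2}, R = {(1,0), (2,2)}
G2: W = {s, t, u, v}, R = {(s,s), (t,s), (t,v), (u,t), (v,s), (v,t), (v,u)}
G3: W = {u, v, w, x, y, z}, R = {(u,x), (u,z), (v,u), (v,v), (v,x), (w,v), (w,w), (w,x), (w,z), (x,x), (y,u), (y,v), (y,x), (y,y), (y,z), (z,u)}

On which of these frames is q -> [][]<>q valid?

The schema corresponds to a generalized confluence (Geach) condition: forall x forall z (x R^2 z -> exists w (x = w & zRw)).
G1: holds.
G2: fails — tR²s but no w with t=w and sRw.
G3: fails — uR²u but no t with u=t and uRt.

G1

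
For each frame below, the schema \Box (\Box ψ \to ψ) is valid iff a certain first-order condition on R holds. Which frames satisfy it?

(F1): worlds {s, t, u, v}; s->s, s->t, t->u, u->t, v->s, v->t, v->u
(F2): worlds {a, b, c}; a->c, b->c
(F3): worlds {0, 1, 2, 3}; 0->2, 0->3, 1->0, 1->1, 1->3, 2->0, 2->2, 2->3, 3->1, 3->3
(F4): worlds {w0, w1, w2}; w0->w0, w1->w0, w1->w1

(F4)

Frame correspondent (Sahlqvist): \forall x \forall y (Rxy \to Ryy) — i.e. shift-reflexivity.
(F1): fails — Rut but not Rtt.
(F2): fails — Rac but not Rcc.
(F3): fails — R10 but not R00.
(F4): ✓.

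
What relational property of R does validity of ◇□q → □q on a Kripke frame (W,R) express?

the Euclidean property: ∀x ∀y ∀z (Rxy ∧ Rxz → Ryz)

Replacing q by ¬q and contraposing gives the equivalent schema ◇q → □◇q.
Suppose ◇q→□◇q is valid. Take Rxy, Rxz and set V(q)={y}. Then ◇q at x, so □◇q at x, so ◇q at z, so some w with Rzw has q; w=y, i.e. Rzy. By symmetry of the argument, Ryz.
Conversely, on a frame with the Euclidean property the schema holds at every world under every valuation.
So the correspondent is the Euclidean property.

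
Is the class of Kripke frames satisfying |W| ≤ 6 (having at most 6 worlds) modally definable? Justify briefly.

Modal frame validity is preserved under disjoint unions.
Any modal formula valid on each of 7 disjoint one-world frames is valid on their disjoint union (validity is preserved under disjoint unions). Each one-world frame has |W|=1≤6, but the union has |W|=7.
So no modal formula (or set of formulas) defines exactly the |W|≤6 frames.

No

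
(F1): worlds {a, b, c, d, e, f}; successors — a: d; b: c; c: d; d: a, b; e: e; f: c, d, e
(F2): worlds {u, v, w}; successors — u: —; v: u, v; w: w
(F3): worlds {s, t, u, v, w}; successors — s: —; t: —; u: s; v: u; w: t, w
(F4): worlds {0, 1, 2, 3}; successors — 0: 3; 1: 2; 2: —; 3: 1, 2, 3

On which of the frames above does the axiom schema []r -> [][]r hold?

This is the axiom for transitivity; its first-order frame correspondent is forall x forall y forall z (Rxy & Ryz -> Rxz).
(F1): fails — Rbc and Rcd but not Rbd.
(F2): condition met.
(F3): fails — Rvu and Rus but not Rvs.
(F4): fails — R03 and R32 but not R02.
Valid on: (F2).

(F2)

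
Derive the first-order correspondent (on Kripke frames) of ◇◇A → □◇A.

This is a Sahlqvist (Geach-type) schema ◇^2□^0A → □^1◇^1A.
Minimal-valuation argument: fix x; take any y with xR^2y and any z with xR^1z. Set V(A) to the set of worlds R-reachable from y in exactly 0 steps. Then □^0A holds at y, so the antecedent holds at x; validity forces ◇^1A at z, giving a w with zR^1w and yR^0w.
First-order correspondent: ∀x ∀y ∀z ((xR²y ∧ xRz) → ∃w (y = w ∧ zRw)).

∀x ∀y ∀z ((xR²y ∧ xRz) → ∃w (y = w ∧ zRw))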